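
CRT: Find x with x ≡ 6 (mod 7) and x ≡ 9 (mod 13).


m₁ = 7, m₂ = 13, gcd = 1, so CRT applies. M = m₁·m₂ = 91
Let M₁ = M/m₁ = 13, M₂ = M/m₂ = 7
Find y₁ ≡ M₁⁻¹ (mod m₁): 13⁻¹ ≡ 6 (mod 7)
Find y₂ ≡ M₂⁻¹ (mod m₂): 7⁻¹ ≡ 2 (mod 13)
x = a₁·M₁·y₁ + a₂·M₂·y₂ = 6·13·6 + 9·7·2 = 594
Reduce mod 91: x ≡ 48
Check: 48 mod 7 = 6 ✓, 48 mod 13 = 9 ✓

x ≡ 48 (mod 91)


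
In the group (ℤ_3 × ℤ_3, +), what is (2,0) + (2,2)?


Operation: componentwise addition mod (3, 3)
(2,0) + (2,2) = ((a₁+b₁) mod 3, (a₂+b₂) mod 3) with a = (2,0), b = (2,2)

(2,0) + (2,2) = (1,2)


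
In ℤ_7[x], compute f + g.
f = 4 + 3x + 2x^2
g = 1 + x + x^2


Add coefficients mod 7:
x^0: 4 + 1 = 5 (mod 7)
x^1: 3 + 1 = 4 (mod 7)
x^2: 2 + 1 = 3 (mod 7)
Result: 5 + 4x + 3x^2

f + g = 5 + 4x + 3x^2


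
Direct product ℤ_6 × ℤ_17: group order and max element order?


|ℤ_6 × ℤ_17| = 6 × 17 = 102
Max element order = lcm(6,17) = 102
Cyclic? Yes (gcd=1)

|ℤ_6×ℤ_17| = 102, max element order = 102


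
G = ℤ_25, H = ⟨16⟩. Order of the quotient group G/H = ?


|⟨16⟩| = n / gcd(16, 25) = 25 / 1 = 25
H is normal (ℤ_25 is abelian).
|G/H| = |G| / |H| = 25 / 25 = 1

|G/H| = 1


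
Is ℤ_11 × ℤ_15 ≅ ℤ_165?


Comparing ℤ_11 × ℤ_15 and ℤ_165:
gcd(11,15) = 1, so ℤ_11 × ℤ_15 ≅ ℤ_165 (CRT)

Yes, ℤ_11 × ℤ_15 ≅ ℤ_165


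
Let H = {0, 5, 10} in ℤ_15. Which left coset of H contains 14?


14 + H = {14 + h (mod 15) : h ∈ H}
14+0=14, 14+5=4, 14+10=9
14 + H = {4, 9, 14} = 4 + H

14 + H = {4, 9, 14}


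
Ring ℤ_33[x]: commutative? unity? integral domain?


ℤ_33 has zero divisors (3·11 ≡ 0), and these lift to constant zero divisors in ℤ_33[x]; so not an integral domain
Commutative: Yes
Integral domain: No
Has unity: Yes

ℤ_33[x]: Commutative=Yes, Unity=Yes


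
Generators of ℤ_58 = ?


g generates ℤ_n iff gcd(g,n) = 1
Prime factors of 58: 2, 29
Generators are g ∈ {1,...,57} not divisible by any of these primes.
Generators: {1, 3, 5, 7, 9, 11, 13, 15, 17, 19, 21, 23, 25, 27, 31, 33, 35, 37, 39, 41, 43, 45, 47, 49, 51, 53, 55, 57}
Number of generators = φ(58) = 28

Generators of ℤ_58 = {1, 3, 5, 7, 9, 11, 13, 15, 17, 19, 21, 23, 25, 27, 31, 33, 35, 37, 39, 41, 43, 45, 47, 49, 51, 53, 55, 57}


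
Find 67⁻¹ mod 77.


Use the extended Euclidean algorithm to write 1 = 67·s + 77·t; then s mod 77 is the inverse.
Euclidean algorithm:
  67 = 0·77 + 67
  77 = 1·67 + 10
  67 = 6·10 + 7
  10 = 1·7 + 3
  7 = 2·3 + 1
  3 = 3·1 + 0
gcd(67,77) = 1
Back-substitution gives: 67·(23) + 77·(-20) = 1
So 67⁻¹ ≡ 23 ≡ 23 (mod 77)
Check: 67 × 23 = 1541 ≡ 1 (mod 77) ✓

67⁻¹ ≡ 23 (mod 77)


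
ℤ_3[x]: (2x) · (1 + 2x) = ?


Expand and collect like terms; reduce coefficients mod 3:
x^0: 0·1 = 0 ≡ 0 (mod 3)
x^1: 0·2 + 2·1 = 2 ≡ 2 (mod 3)
x^2: 2·2 = 4 ≡ 1 (mod 3)
Result: 2x + x^2

f · g = 2x + x^2


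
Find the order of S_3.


|S_n| = n! (number of permutations of n symbols)
|S_3| = 3! = 6

|S_3| = 6


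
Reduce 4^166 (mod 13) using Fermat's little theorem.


Fermat's little theorem: if p is prime and gcd(a,p)=1, then a^(p-1) ≡ 1 (mod p)
p = 13 is prime, gcd(4,13) = 1
Reduce exponent: 166 mod 12 = 10
So 4^166 ≡ 4^10 (mod 13)
4^10 mod 13 = 9

4^166 ≡ 9 (mod 13)


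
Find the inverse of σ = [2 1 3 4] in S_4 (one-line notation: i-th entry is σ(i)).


To find σ⁻¹, swap domain and range:
σ(1) = 2 → σ⁻¹(2) = 1
σ(2) = 1 → σ⁻¹(1) = 2
σ(3) = 3 → σ⁻¹(3) = 3
σ(4) = 4 → σ⁻¹(4) = 4

σ⁻¹ = [2 1 3 4]


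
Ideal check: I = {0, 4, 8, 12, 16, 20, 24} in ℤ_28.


Check ideal conditions for I = {0, 4, 8, 12, 16, 20, 24} in ℤ_28:
(1) I is an additive subgroup? Yes
(2) For r ∈ ℤ_28 and a ∈ I: r·a ∈ I? Yes

Yes, I is an ideal of ℤ_28


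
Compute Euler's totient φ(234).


Factor n: 234 = 2 × 3^2 × 13
φ(n) = n · ∏(1 - 1/p) over distinct primes p | n
φ(234) = 234 · (1 - 1/2) · (1 - 1/3) · (1 - 1/13) = 72

φ(234) = 72


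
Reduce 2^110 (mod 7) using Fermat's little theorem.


Fermat's little theorem: if p is prime and gcd(a,p)=1, then a^(p-1) ≡ 1 (mod p)
p = 7 is prime, gcd(2,7) = 1
Reduce exponent: 110 mod 6 = 2
So 2^110 ≡ 2^2 (mod 7)
2^2 mod 7 = 4

2^110 ≡ 4 (mod 7)


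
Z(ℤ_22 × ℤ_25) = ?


Z(G) = {g ∈ G | gx = xg for all x ∈ G}
Direct product of abelian groups is abelian, so Z(G) = G

Z(ℤ_22 × ℤ_25) = ℤ_22 × ℤ_25


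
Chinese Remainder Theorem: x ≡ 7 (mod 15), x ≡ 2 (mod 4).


m₁ = 15, m₂ = 4, gcd = 1, so CRT applies. M = m₁·m₂ = 60
Let M₁ = M/m₁ = 4, M₂ = M/m₂ = 15
Find y₁ ≡ M₁⁻¹ (mod m₁): 4⁻¹ ≡ 4 (mod 15)
Find y₂ ≡ M₂⁻¹ (mod m₂): 15⁻¹ ≡ 3 (mod 4)
x = a₁·M₁·y₁ + a₂·M₂·y₂ = 7·4·4 + 2·15·3 = 202
Reduce mod 60: x ≡ 22
Check: 22 mod 15 = 7 ✓, 22 mod 4 = 2 ✓

x ≡ 22 (mod 60)


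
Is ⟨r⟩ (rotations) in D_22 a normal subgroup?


H = ⟨r⟩ (rotations) in D_22
The rotation subgroup ⟨r⟩ has index 2 in D_22, so it is normal

Yes, normal subgroup


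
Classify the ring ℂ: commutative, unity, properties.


ℂ is a field: commutative, has unity, every nonzero element is a unit (hence an integral domain)
Commutative: Yes
Integral domain: Yes
Has unity: Yes

ℂ: Commutative=Yes, Unity=Yes


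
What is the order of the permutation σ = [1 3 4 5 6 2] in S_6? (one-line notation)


Cycle decomposition: (2 3 4 5 6)
Cycle lengths: 5
Order = lcm(5) = 5

ord(σ) = 5


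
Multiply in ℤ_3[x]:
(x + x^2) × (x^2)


Expand and collect like terms; reduce coefficients mod 3:
x^0: 0·0 = 0 ≡ 0 (mod 3)
x^1: 0·0 + 1·0 = 0 ≡ 0 (mod 3)
x^2: 0·1 + 1·0 + 1·0 = 0 ≡ 0 (mod 3)
x^3: 1·1 + 1·0 = 1 ≡ 1 (mod 3)
x^4: 1·1 = 1 ≡ 1 (mod 3)
Result: x^3 + x^4

f · g = x^3 + x^4


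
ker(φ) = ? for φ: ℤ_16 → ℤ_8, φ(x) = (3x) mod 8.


Kernel = preimage of identity
ker(φ) = {x ∈ ℤ_16 : 3x ≡ 0 (mod 8)}. Since 8 | 16, φ is well-defined. The kernel is the cyclic subgroup ⟨8⟩ of ℤ_16 (order 2), i.e. {0, 8}

ker(φ) = {0, 8}


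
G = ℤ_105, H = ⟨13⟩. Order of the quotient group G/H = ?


|⟨13⟩| = n / gcd(13, 105) = 105 / 1 = 105
H is normal (ℤ_105 is abelian).
|G/H| = |G| / |H| = 105 / 105 = 1

|G/H| = 1


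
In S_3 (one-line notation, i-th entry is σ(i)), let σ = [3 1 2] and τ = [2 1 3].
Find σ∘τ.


σ∘τ: apply τ first, then σ
1 →τ 2 →σ 1
2 →τ 1 →σ 3
3 →τ 3 →σ 2

σ∘τ = [1 3 2]


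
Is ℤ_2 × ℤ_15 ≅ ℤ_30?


Comparing ℤ_2 × ℤ_15 and ℤ_30:
gcd(2,15) = 1, so ℤ_2 × ℤ_15 ≅ ℤ_30 (CRT)

Yes, ℤ_2 × ℤ_15 ≅ ℤ_30


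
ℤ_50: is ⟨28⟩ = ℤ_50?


g generates ℤ_n iff gcd(g, n) = 1
gcd(28, 50) = 2
Since gcd = 2 ≠ 1, ⟨28⟩ has order 25 < 50, so 28 is not a generator.

No, 28 does not generate ℤ_50


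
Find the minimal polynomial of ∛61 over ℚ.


∛61 satisfies x³ - 61 = 0, irreducible over ℚ (no rational root; 61 is not a perfect cube)

Minimal polynomial: x³ - 61


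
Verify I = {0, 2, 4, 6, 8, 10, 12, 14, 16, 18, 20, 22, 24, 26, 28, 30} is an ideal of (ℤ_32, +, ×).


Check ideal conditions for I = {0, 2, 4, 6, 8, 10, 12, 14, 16, 18, 20, 22, 24, 26, 28, 30} in ℤ_32:
(1) I is an additive subgroup? Yes
(2) For r ∈ ℤ_32 and a ∈ I: r·a ∈ I? Yes

Yes, I is an ideal of ℤ_32


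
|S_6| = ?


|S_n| = n! (number of permutations of n symbols)
|S_6| = 6! = 720

|S_6| = 720


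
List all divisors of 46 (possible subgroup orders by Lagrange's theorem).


Lagrange's theorem: |H| divides |G|
|G| = 46
Divisors of 46: 1, 2, 23, 46

Possible subgroup orders: {1, 2, 23, 46}


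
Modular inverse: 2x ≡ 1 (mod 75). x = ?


Use the extended Euclidean algorithm to write 1 = 2·s + 75·t; then s mod 75 is the inverse.
Euclidean algorithm:
  2 = 0·75 + 2
  75 = 37·2 + 1
  2 = 2·1 + 0
gcd(2,75) = 1
Back-substitution gives: 2·(-37) + 75·(1) = 1
So 2⁻¹ ≡ -37 ≡ 38 (mod 75)
Check: 2 × 38 = 76 ≡ 1 (mod 75) ✓

2⁻¹ ≡ 38 (mod 75)


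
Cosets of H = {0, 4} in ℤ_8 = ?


H = {0, 4}, |H| = 2
Number of cosets = |G|/|H| = 8/2 = 4
0 + H = {0, 4}
1 + H = {1, 5}
2 + H = {2, 6}
3 + H = {3, 7}

Cosets: 0+H={0,4}; 1+H={1,5}; 2+H={2,6}; 3+H={3,7}


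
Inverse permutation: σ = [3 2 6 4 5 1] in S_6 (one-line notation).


To find σ⁻¹, swap domain and range:
σ(1) = 3 → σ⁻¹(3) = 1
σ(2) = 2 → σ⁻¹(2) = 2
σ(3) = 6 → σ⁻¹(6) = 3
σ(4) = 4 → σ⁻¹(4) = 4
σ(5) = 5 → σ⁻¹(5) = 5
σ(6) = 1 → σ⁻¹(1) = 6

σ⁻¹ = [6 2 1 4 5 3]


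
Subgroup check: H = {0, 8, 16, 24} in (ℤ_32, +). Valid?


Subgroup test for H = {0, 8, 16, 24} in (ℤ_32, +):
(1) 0 ∈ H? Yes
(2) Closure: for all a,b ∈ H, (a+b) mod 32 ∈ H? Yes
(3) Inverses: for all a ∈ H, -a mod 32 ∈ H? Yes

Yes, H is a subgroup of ℤ_32


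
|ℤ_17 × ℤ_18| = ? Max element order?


|ℤ_17 × ℤ_18| = 17 × 18 = 306
Max element order = lcm(17,18) = 306
Cyclic? Yes (gcd=1)

|ℤ_17×ℤ_18| = 306, max element order = 306


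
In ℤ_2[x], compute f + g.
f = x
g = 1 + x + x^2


Add coefficients mod 2:
x^0: 0 + 1 = 1 (mod 2)
x^1: 1 + 1 = 0 (mod 2)
x^2: 0 + 1 = 1 (mod 2)
Result: 1 + x^2

f + g = 1 + x^2


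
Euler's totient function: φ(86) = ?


Factor n: 86 = 2 × 43
φ(n) = n · ∏(1 - 1/p) over distinct primes p | n
φ(86) = 86 · (1 - 1/2) · (1 - 1/43) = 42

φ(86) = 42


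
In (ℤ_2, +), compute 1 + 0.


Operation: addition mod 2
1 + 0 = (a + b) mod 2 with a = 1, b = 0

1 + 0 = 1


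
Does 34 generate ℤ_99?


g generates ℤ_n iff gcd(g, n) = 1
gcd(34, 99) = 1
Since gcd = 1, 34 is a generator.

Yes, 34 generates ℤ_99


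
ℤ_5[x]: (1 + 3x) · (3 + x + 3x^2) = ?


Expand and collect like terms; reduce coefficients mod 5:
x^0: 1·3 = 3 ≡ 3 (mod 5)
x^1: 1·1 + 3·3 = 10 ≡ 0 (mod 5)
x^2: 1·3 + 3·1 = 6 ≡ 1 (mod 5)
x^3: 3·3 = 9 ≡ 4 (mod 5)
Result: 3 + x^2 + 4x^3

f · g = 3 + x^2 + 4x^3


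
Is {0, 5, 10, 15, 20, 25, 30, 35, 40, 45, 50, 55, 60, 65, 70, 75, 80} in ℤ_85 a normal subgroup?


H = {0, 5, 10, 15, 20, 25, 30, 35, 40, 45, 50, 55, 60, 65, 70, 75, 80} in ℤ_85
ℤ_85 is abelian; every subgroup of an abelian group is normal

Yes, normal subgroup


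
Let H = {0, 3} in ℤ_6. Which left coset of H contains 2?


2 + H = {2 + h (mod 6) : h ∈ H}
2+0=2, 2+3=5

2 + H = {2, 5}


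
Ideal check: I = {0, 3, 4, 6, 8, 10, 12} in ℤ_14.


Check ideal conditions for I = {0, 3, 4, 6, 8, 10, 12} in ℤ_14:
(1) I is an additive subgroup? No
(2) For r ∈ ℤ_14 and a ∈ I: r·a ∈ I? No  [counterexample: r=2, a=8, r·a mod 14 = 2 ∉ I]

No, I is not an ideal of ℤ_14


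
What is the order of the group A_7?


|A_n| = n!/2 (even permutations)
|A_7| = 7!/2 = 5040/2 = 2520

|A_7| = 2520


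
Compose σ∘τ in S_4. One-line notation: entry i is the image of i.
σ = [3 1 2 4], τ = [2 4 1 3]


σ∘τ: apply τ first, then σ
1 →τ 2 →σ 1
2 →τ 4 →σ 4
3 →τ 1 →σ 3
4 →τ 3 →σ 2

σ∘τ = [1 4 3 2]


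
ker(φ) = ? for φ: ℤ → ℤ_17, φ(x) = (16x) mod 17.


Kernel = preimage of identity
ker(φ) = {x ∈ ℤ : 16x ≡ 0 (mod 17)}. gcd(16,17) = 1, so 16x ≡ 0 (mod 17) ⟺ x ≡ 0 (mod 17/1 = 17). Hence ker(φ) = 17ℤ

ker(φ) = 17ℤ


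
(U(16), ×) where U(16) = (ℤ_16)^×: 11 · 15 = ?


Operation: multiplication mod 16
11 · 15 = (a × b) mod 16 with a = 11, b = 15

11 · 15 = 5


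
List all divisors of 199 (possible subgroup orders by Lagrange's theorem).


Lagrange's theorem: |H| divides |G|
|G| = 199
Divisors of 199: 1, 199

Possible subgroup orders: {1, 199}


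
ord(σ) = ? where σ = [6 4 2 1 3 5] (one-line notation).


Cycle decomposition: (1 6 5 3 2 4)
Cycle lengths: 6
Order = lcm(6) = 6

ord(σ) = 6


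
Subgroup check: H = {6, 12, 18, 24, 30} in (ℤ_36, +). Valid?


Subgroup test for H = {6, 12, 18, 24, 30} in (ℤ_36, +):
(1) 0 ∈ H? No
(2) Closure: for all a,b ∈ H, (a+b) mod 36 ∈ H? No  [counterexample: 6 + 30 = 0 ∉ H]
(3) Inverses: for all a ∈ H, -a mod 36 ∈ H? Yes

No, H is not a subgroup of ℤ_36


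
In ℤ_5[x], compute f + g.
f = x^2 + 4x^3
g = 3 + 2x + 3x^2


Add coefficients mod 5:
x^0: 0 + 3 = 3 (mod 5)
x^1: 0 + 2 = 2 (mod 5)
x^2: 1 + 3 = 4 (mod 5)
x^3: 4 + 0 = 4 (mod 5)
Result: 3 + 2x + 4x^2 + 4x^3

f + g = 3 + 2x + 4x^2 + 4x^3


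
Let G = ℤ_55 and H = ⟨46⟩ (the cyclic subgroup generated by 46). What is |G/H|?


|⟨46⟩| = n / gcd(46, 55) = 55 / 1 = 55
H is normal (ℤ_55 is abelian).
|G/H| = |G| / |H| = 55 / 55 = 1

|G/H| = 1


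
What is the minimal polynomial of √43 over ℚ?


√43 satisfies x² - 43 = 0, irreducible over ℚ since 43 is squarefree

Minimal polynomial: x² - 43


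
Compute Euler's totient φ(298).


Factor n: 298 = 2 × 149
φ(n) = n · ∏(1 - 1/p) over distinct primes p | n
φ(298) = 298 · (1 - 1/2) · (1 - 1/149) = 148

φ(298) = 148


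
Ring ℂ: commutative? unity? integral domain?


ℂ is a field: commutative, has unity, every nonzero element is a unit (hence an integral domain)
Commutative: Yes
Integral domain: Yes
Has unity: Yes

ℂ: Commutative=Yes, Unity=Yes


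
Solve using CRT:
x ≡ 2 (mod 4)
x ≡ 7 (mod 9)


m₁ = 4, m₂ = 9, gcd = 1, so CRT applies. M = m₁·m₂ = 36
Let M₁ = M/m₁ = 9, M₂ = M/m₂ = 4
Find y₁ ≡ M₁⁻¹ (mod m₁): 9⁻¹ ≡ 1 (mod 4)
Find y₂ ≡ M₂⁻¹ (mod m₂): 4⁻¹ ≡ 7 (mod 9)
x = a₁·M₁·y₁ + a₂·M₂·y₂ = 2·9·1 + 7·4·7 = 214
Reduce mod 36: x ≡ 34
Check: 34 mod 4 = 2 ✓, 34 mod 9 = 7 ✓

x ≡ 34 (mod 36)


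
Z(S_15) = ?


Z(G) = {g ∈ G | gx = xg for all x ∈ G}
S_n is non-abelian for n ≥ 3; Z(S_15) is trivial

Z(S_15) = {e}


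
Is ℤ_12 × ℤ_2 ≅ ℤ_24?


Comparing ℤ_12 × ℤ_2 and ℤ_24:
gcd(12,2) = 2 ≠ 1. Max element order in ℤ_12×ℤ_2 is lcm(12,2) = 12 < 24, so it has no element of order 24

No, ℤ_12 × ℤ_2 ≇ ℤ_24


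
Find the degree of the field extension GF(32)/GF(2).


GF(32) = GF(2^5), so the extension degree is 5

[GF(32)/GF(2)] = 5


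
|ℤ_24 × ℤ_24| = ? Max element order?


|ℤ_24 × ℤ_24| = 24 × 24 = 576
Max element order = lcm(24,24) = 24
Cyclic? No (gcd=24)

|ℤ_24×ℤ_24| = 576, max element order = 24


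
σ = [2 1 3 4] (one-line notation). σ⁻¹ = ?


To find σ⁻¹, swap domain and range:
σ(1) = 2 → σ⁻¹(2) = 1
σ(2) = 1 → σ⁻¹(1) = 2
σ(3) = 3 → σ⁻¹(3) = 3
σ(4) = 4 → σ⁻¹(4) = 4

σ⁻¹ = [2 1 3 4]


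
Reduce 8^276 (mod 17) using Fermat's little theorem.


Fermat's little theorem: if p is prime and gcd(a,p)=1, then a^(p-1) ≡ 1 (mod p)
p = 17 is prime, gcd(8,17) = 1
Reduce exponent: 276 mod 16 = 4
So 8^276 ≡ 8^4 (mod 17)
8^4 mod 17 = 16

8^276 ≡ 16 (mod 17)


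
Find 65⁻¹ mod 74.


Use the extended Euclidean algorithm to write 1 = 65·s + 74·t; then s mod 74 is the inverse.
Euclidean algorithm:
  65 = 0·74 + 65
  74 = 1·65 + 9
  65 = 7·9 + 2
  9 = 4·2 + 1
  2 = 2·1 + 0
gcd(65,74) = 1
Back-substitution gives: 65·(-33) + 74·(29) = 1
So 65⁻¹ ≡ -33 ≡ 41 (mod 74)
Check: 65 × 41 = 2665 ≡ 1 (mod 74) ✓

65⁻¹ ≡ 41 (mod 74)


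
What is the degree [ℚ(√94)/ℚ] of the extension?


√94 has minimal polynomial x² - 94 (irreducible over ℚ since 94 is squarefree)

[ℚ(√94)/ℚ] = 2


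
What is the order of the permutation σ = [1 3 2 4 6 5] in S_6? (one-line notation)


Cycle decomposition: (2 3) (5 6)
Cycle lengths: 2, 2
Order = lcm(2, 2) = 2

ord(σ) = 2


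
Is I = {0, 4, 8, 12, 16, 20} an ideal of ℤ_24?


Check ideal conditions for I = {0, 4, 8, 12, 16, 20} in ℤ_24:
(1) I is an additive subgroup? Yes
(2) For r ∈ ℤ_24 and a ∈ I: r·a ∈ I? Yes

Yes, I is an ideal of ℤ_24


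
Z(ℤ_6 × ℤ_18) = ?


Z(G) = {g ∈ G | gx = xg for all x ∈ G}
Direct product of abelian groups is abelian, so Z(G) = G

Z(ℤ_6 × ℤ_18) = ℤ_6 × ℤ_18


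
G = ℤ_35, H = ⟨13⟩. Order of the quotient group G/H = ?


|⟨13⟩| = n / gcd(13, 35) = 35 / 1 = 35
H is normal (ℤ_35 is abelian).
|G/H| = |G| / |H| = 35 / 35 = 1

|G/H| = 1


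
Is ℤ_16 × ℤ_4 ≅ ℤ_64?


Comparing ℤ_16 × ℤ_4 and ℤ_64:
gcd(16,4) = 4 ≠ 1. Max element order in ℤ_16×ℤ_4 is lcm(16,4) = 16 < 64, so it has no element of order 64

No, ℤ_16 × ℤ_4 ≇ ℤ_64


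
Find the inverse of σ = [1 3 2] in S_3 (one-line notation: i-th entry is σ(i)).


To find σ⁻¹, swap domain and range:
σ(1) = 1 → σ⁻¹(1) = 1
σ(2) = 3 → σ⁻¹(3) = 2
σ(3) = 2 → σ⁻¹(2) = 3

σ⁻¹ = [1 3 2]


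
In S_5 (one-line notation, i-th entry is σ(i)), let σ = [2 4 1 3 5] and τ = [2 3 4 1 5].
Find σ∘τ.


σ∘τ: apply τ first, then σ
1 →τ 2 →σ 4
2 →τ 3 →σ 1
3 →τ 4 →σ 3
4 →τ 1 →σ 2
5 →τ 5 →σ 5

σ∘τ = [4 1 3 2 5]


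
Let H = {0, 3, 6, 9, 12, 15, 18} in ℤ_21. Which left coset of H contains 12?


12 + H = {12 + h (mod 21) : h ∈ H}
12+0=12, 12+3=15, 12+6=18, 12+9=0, 12+12=3, 12+15=6, 12+18=9
12 + H = {0, 3, 6, 9, 12, 15, 18} = 0 + H

12 + H = {0, 3, 6, 9, 12, 15, 18}


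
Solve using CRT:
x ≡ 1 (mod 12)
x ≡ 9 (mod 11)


m₁ = 12, m₂ = 11, gcd = 1, so CRT applies. M = m₁·m₂ = 132
Let M₁ = M/m₁ = 11, M₂ = M/m₂ = 12
Find y₁ ≡ M₁⁻¹ (mod m₁): 11⁻¹ ≡ 11 (mod 12)
Find y₂ ≡ M₂⁻¹ (mod m₂): 12⁻¹ ≡ 1 (mod 11)
x = a₁·M₁·y₁ + a₂·M₂·y₂ = 1·11·11 + 9·12·1 = 229
Reduce mod 132: x ≡ 97
Check: 97 mod 12 = 1 ✓, 97 mod 11 = 9 ✓

x ≡ 97 (mod 132)


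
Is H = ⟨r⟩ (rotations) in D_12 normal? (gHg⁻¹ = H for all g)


H = ⟨r⟩ (rotations) in D_12
The rotation subgroup ⟨r⟩ has index 2 in D_12, so it is normal

Yes, normal subgroup


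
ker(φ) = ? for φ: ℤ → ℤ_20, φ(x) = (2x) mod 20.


Kernel = preimage of identity
ker(φ) = {x ∈ ℤ : 2x ≡ 0 (mod 20)}. gcd(2,20) = 2, so 2x ≡ 0 (mod 20) ⟺ x ≡ 0 (mod 20/2 = 10). Hence ker(φ) = 10ℤ

ker(φ) = 10ℤ


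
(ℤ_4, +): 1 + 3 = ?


Operation: addition mod 4
1 + 3 = (a + b) mod 4 with a = 1, b = 3

1 + 3 = 0


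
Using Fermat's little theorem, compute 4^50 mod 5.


Fermat's little theorem: if p is prime and gcd(a,p)=1, then a^(p-1) ≡ 1 (mod p)
p = 5 is prime, gcd(4,5) = 1
Reduce exponent: 50 mod 4 = 2
So 4^50 ≡ 4^2 (mod 5)
4^2 mod 5 = 1

4^50 ≡ 1 (mod 5)


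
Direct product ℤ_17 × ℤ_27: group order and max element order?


|ℤ_17 × ℤ_27| = 17 × 27 = 459
Max element order = lcm(17,27) = 459
Cyclic? Yes (gcd=1)

|ℤ_17×ℤ_27| = 459, max element order = 459


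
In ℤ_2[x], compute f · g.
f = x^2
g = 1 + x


Expand and collect like terms; reduce coefficients mod 2:
x^0: 0·1 = 0 ≡ 0 (mod 2)
x^1: 0·1 + 0·1 = 0 ≡ 0 (mod 2)
x^2: 0·1 + 1·1 = 1 ≡ 1 (mod 2)
x^3: 1·1 = 1 ≡ 1 (mod 2)
Result: x^2 + x^3

f · g = x^2 + x^3


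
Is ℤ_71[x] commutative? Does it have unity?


ℤ_71 is a field (n prime), so ℤ_71[x] is a commutative integral domain with unity
Commutative: Yes
Integral domain: Yes
Has unity: Yes

ℤ_71[x]: Commutative=Yes, Unity=Yes


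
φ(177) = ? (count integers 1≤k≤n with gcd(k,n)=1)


Factor n: 177 = 3 × 59
φ(n) = n · ∏(1 - 1/p) over distinct primes p | n
φ(177) = 177 · (1 - 1/3) · (1 - 1/59) = 116

φ(177) = 116


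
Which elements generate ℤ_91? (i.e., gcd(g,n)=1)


g generates ℤ_n iff gcd(g,n) = 1
Prime factors of 91: 7, 13
Generators are g ∈ {1,...,90} not divisible by any of these primes.
Generators: {1, 2, 3, 4, 5, 6, 8, 9, 10, 11, 12, 15, 16, 17, 18, 19, 20, 22, 23, 24, 25, 27, 29, 30, 31, 32, 33, 34, 36, 37, 38, 40, 41, 43, 44, 45, 46, 47, 48, 50, 51, 53, 54, 55, 57, 58, 59, 60, 61, 62, 64, 66, 67, 68, 69, 71, 72, 73, 74, 75, 76, 79, 80, 81, 82, 83, 85, 86, 87, 88, 89, 90}
Number of generators = φ(91) = 72

Generators of ℤ_91 = {1, 2, 3, 4, 5, 6, 8, 9, 10, 11, 12, 15, 16, 17, 18, 19, 20, 22, 23, 24, 25, 27, 29, 30, 31, 32, 33, 34, 36, 37, 38, 40, 41, 43, 44, 45, 46, 47, 48, 50, 51, 53, 54, 55, 57, 58, 59, 60, 61, 62, 64, 66, 67, 68, 69, 71, 72, 73, 74, 75, 76, 79, 80, 81, 82, 83, 85, 86, 87, 88, 89, 90}


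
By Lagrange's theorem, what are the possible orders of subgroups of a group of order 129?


Lagrange's theorem: |H| divides |G|
|G| = 129
Divisors of 129: 1, 3, 43, 129

Possible subgroup orders: {1, 3, 43, 129}


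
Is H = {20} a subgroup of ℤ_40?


Subgroup test for H = {20} in (ℤ_40, +):
(1) 0 ∈ H? No
(2) Closure: for all a,b ∈ H, (a+b) mod 40 ∈ H? No  [counterexample: 20 + 20 = 0 ∉ H]
(3) Inverses: for all a ∈ H, -a mod 40 ∈ H? Yes

No, H is not a subgroup of ℤ_40


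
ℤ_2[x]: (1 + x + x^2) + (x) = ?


Add coefficients mod 2:
x^0: 1 + 0 = 1 (mod 2)
x^1: 1 + 1 = 0 (mod 2)
x^2: 1 + 0 = 1 (mod 2)
Result: 1 + x^2

f + g = 1 + x^2


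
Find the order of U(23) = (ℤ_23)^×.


U(n) is the group of units mod n; |U(n)| = φ(n)
|U(23)| = φ(23) = 22

|U(23) = (ℤ_23)^×| = 22


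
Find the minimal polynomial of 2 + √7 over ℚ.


Let α = 2 + √7. Then α - 2 = √7, so (α - 2)² = 7, giving α² - 4α - 3 = 0. Degree 2 and α ∉ ℚ, so this is the minimal polynomial.

Minimal polynomial: x² - 4x - 3


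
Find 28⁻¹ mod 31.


Use the extended Euclidean algorithm to write 1 = 28·s + 31·t; then s mod 31 is the inverse.
Euclidean algorithm:
  28 = 0·31 + 28
  31 = 1·28 + 3
  28 = 9·3 + 1
  3 = 3·1 + 0
gcd(28,31) = 1
Back-substitution gives: 28·(10) + 31·(-9) = 1
So 28⁻¹ ≡ 10 ≡ 10 (mod 31)
Check: 28 × 10 = 280 ≡ 1 (mod 31) ✓

28⁻¹ ≡ 10 (mod 31)


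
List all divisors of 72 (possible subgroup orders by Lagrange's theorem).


Lagrange's theorem: |H| divides |G|
|G| = 72
Divisors of 72: 1, 2, 3, 4, 6, 8, 9, 12, 18, 24, 36, 72

Possible subgroup orders: {1, 2, 3, 4, 6, 8, 9, 12, 18, 24, 36, 72}


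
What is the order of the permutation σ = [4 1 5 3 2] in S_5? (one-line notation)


Cycle decomposition: (1 4 3 5 2)
Cycle lengths: 5
Order = lcm(5) = 5

ord(σ) = 5


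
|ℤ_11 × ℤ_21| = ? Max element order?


|ℤ_11 × ℤ_21| = 11 × 21 = 231
Max element order = lcm(11,21) = 231
Cyclic? Yes (gcd=1)

|ℤ_11×ℤ_21| = 231, max element order = 231


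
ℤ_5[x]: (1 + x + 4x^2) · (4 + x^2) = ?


Expand and collect like terms; reduce coefficients mod 5:
x^0: 1·4 = 4 ≡ 4 (mod 5)
x^1: 1·0 + 1·4 = 4 ≡ 4 (mod 5)
x^2: 1·1 + 1·0 + 4·4 = 17 ≡ 2 (mod 5)
x^3: 1·1 + 4·0 = 1 ≡ 1 (mod 5)
x^4: 4·1 = 4 ≡ 4 (mod 5)
Result: 4 + 4x + 2x^2 + x^3 + 4x^4

f · g = 4 + 4x + 2x^2 + x^3 + 4x^4


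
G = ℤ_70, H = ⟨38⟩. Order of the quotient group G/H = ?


|⟨38⟩| = n / gcd(38, 70) = 70 / 2 = 35
H is normal (ℤ_70 is abelian).
|G/H| = |G| / |H| = 70 / 35 = 2

|G/H| = 2


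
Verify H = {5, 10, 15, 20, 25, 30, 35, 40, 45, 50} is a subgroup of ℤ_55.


Subgroup test for H = {5, 10, 15, 20, 25, 30, 35, 40, 45, 50} in (ℤ_55, +):
(1) 0 ∈ H? No
(2) Closure: for all a,b ∈ H, (a+b) mod 55 ∈ H? No  [counterexample: 5 + 50 = 0 ∉ H]
(3) Inverses: for all a ∈ H, -a mod 55 ∈ H? Yes

No, H is not a subgroup of ℤ_55


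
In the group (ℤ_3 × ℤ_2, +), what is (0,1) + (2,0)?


Operation: componentwise addition mod (3, 2)
(0,1) + (2,0) = ((a₁+b₁) mod 3, (a₂+b₂) mod 2) with a = (0,1), b = (2,0)

(0,1) + (2,0) = (2,1)


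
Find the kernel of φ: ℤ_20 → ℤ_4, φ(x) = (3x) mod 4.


Kernel = preimage of identity
ker(φ) = {x ∈ ℤ_20 : 3x ≡ 0 (mod 4)}. Since 4 | 20, φ is well-defined. The kernel is the cyclic subgroup ⟨4⟩ of ℤ_20 (order 5), i.e. {0, 4, 8, 12, 16}

ker(φ) = {0, 4, 8, 12, 16}


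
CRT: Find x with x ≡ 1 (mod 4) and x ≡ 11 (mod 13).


m₁ = 4, m₂ = 13, gcd = 1, so CRT applies. M = m₁·m₂ = 52
Let M₁ = M/m₁ = 13, M₂ = M/m₂ = 4
Find y₁ ≡ M₁⁻¹ (mod m₁): 13⁻¹ ≡ 1 (mod 4)
Find y₂ ≡ M₂⁻¹ (mod m₂): 4⁻¹ ≡ 10 (mod 13)
x = a₁·M₁·y₁ + a₂·M₂·y₂ = 1·13·1 + 11·4·10 = 453
Reduce mod 52: x ≡ 37
Check: 37 mod 4 = 1 ✓, 37 mod 13 = 11 ✓

x ≡ 37 (mod 52)


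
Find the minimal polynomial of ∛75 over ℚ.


∛75 satisfies x³ - 75 = 0, irreducible over ℚ (no rational root; 75 is not a perfect cube)

Minimal polynomial: x³ - 75


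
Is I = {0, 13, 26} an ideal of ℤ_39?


Check ideal conditions for I = {0, 13, 26} in ℤ_39:
(1) I is an additive subgroup? Yes
(2) For r ∈ ℤ_39 and a ∈ I: r·a ∈ I? Yes

Yes, I is an ideal of ℤ_39


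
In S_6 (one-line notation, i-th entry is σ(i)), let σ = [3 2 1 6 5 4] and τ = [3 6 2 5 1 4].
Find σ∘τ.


σ∘τ: apply τ first, then σ
1 →τ 3 →σ 1
2 →τ 6 →σ 4
3 →τ 2 →σ 2
4 →τ 5 →σ 5
5 →τ 1 →σ 3
6 →τ 4 →σ 6

σ∘τ = [1 4 2 5 3 6]


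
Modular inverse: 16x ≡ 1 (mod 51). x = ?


Use the extended Euclidean algorithm to write 1 = 16·s + 51·t; then s mod 51 is the inverse.
Euclidean algorithm:
  16 = 0·51 + 16
  51 = 3·16 + 3
  16 = 5·3 + 1
  3 = 3·1 + 0
gcd(16,51) = 1
Back-substitution gives: 16·(16) + 51·(-5) = 1
So 16⁻¹ ≡ 16 ≡ 16 (mod 51)
Check: 16 × 16 = 256 ≡ 1 (mod 51) ✓

16⁻¹ ≡ 16 (mod 51)


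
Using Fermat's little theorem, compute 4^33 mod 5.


Fermat's little theorem: if p is prime and gcd(a,p)=1, then a^(p-1) ≡ 1 (mod p)
p = 5 is prime, gcd(4,5) = 1
Reduce exponent: 33 mod 4 = 1
So 4^33 ≡ 4^1 (mod 5)
4^1 mod 5 = 4

4^33 ≡ 4 (mod 5)


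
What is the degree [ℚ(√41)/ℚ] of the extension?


√41 has minimal polynomial x² - 41 (irreducible over ℚ since 41 is squarefree)

[ℚ(√41)/ℚ] = 2


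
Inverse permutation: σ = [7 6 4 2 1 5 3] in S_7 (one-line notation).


To find σ⁻¹, swap domain and range:
σ(1) = 7 → σ⁻¹(7) = 1
σ(2) = 6 → σ⁻¹(6) = 2
σ(3) = 4 → σ⁻¹(4) = 3
σ(4) = 2 → σ⁻¹(2) = 4
σ(5) = 1 → σ⁻¹(1) = 5
σ(6) = 5 → σ⁻¹(5) = 6
σ(7) = 3 → σ⁻¹(3) = 7

σ⁻¹ = [5 4 7 3 6 2 1]


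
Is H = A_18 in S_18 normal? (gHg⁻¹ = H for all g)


H = A_18 in S_18
A_18 has index 2 in S_18, and every subgroup of index 2 is normal

Yes, normal subgroup


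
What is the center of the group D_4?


Z(G) = {g ∈ G | gx = xg for all x ∈ G}
For even n, Z(D_n) = {e, r^(n/2)}: the 180° rotation r^2 commutes with every reflection and rotation

Z(D_4) = {e, r^2}


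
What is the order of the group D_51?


|D_n| = 2n (n rotations and n reflections)
|D_51| = 2×51 = 102

|D_51| = 102


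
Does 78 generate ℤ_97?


g generates ℤ_n iff gcd(g, n) = 1
gcd(78, 97) = 1
Since gcd = 1, 78 is a generator.

Yes, 78 generates ℤ_97


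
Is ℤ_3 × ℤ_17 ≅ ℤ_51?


Comparing ℤ_3 × ℤ_17 and ℤ_51:
gcd(3,17) = 1, so ℤ_3 × ℤ_17 ≅ ℤ_51 (CRT)

Yes, ℤ_3 × ℤ_17 ≅ ℤ_51


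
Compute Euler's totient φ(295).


Factor n: 295 = 5 × 59
φ(n) = n · ∏(1 - 1/p) over distinct primes p | n
φ(295) = 295 · (1 - 1/5) · (1 - 1/59) = 232

φ(295) = 232


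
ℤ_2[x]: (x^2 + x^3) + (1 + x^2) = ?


Add coefficients mod 2:
x^0: 0 + 1 = 1 (mod 2)
x^1: 0 + 0 = 0 (mod 2)
x^2: 1 + 1 = 0 (mod 2)
x^3: 1 + 0 = 1 (mod 2)
Result: 1 + x^3

f + g = 1 + x^3


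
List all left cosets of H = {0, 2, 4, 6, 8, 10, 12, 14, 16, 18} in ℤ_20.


H = {0, 2, 4, 6, 8, 10, 12, 14, 16, 18}, |H| = 10
Number of cosets = |G|/|H| = 20/10 = 2
0 + H = {0, 2, 4, 6, 8, 10, 12, 14, 16, 18}
1 + H = {1, 3, 5, 7, 9, 11, 13, 15, 17, 19}

Cosets: 0+H={0,2,4,6,8,10,12,14,16,18}; 1+H={1,3,5,7,9,11,13,15,17,19}


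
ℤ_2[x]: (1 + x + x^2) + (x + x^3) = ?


Add coefficients mod 2:
x^0: 1 + 0 = 1 (mod 2)
x^1: 1 + 1 = 0 (mod 2)
x^2: 1 + 0 = 1 (mod 2)
x^3: 0 + 1 = 1 (mod 2)
Result: 1 + x^2 + x^3

f + g = 1 + x^2 + x^3


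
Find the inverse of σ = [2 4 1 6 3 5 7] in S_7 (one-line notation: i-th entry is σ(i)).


To find σ⁻¹, swap domain and range:
σ(1) = 2 → σ⁻¹(2) = 1
σ(2) = 4 → σ⁻¹(4) = 2
σ(3) = 1 → σ⁻¹(1) = 3
σ(4) = 6 → σ⁻¹(6) = 4
σ(5) = 3 → σ⁻¹(3) = 5
σ(6) = 5 → σ⁻¹(5) = 6
σ(7) = 7 → σ⁻¹(7) = 7

σ⁻¹ = [3 1 5 2 6 4 7]


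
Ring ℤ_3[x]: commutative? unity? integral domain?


ℤ_3 is a field (n prime), so ℤ_3[x] is a commutative integral domain with unity
Commutative: Yes
Integral domain: Yes
Has unity: Yes

ℤ_3[x]: Commutative=Yes, Unity=Yes


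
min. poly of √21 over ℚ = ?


√21 satisfies x² - 21 = 0, irreducible over ℚ since 21 is squarefree

Minimal polynomial: x² - 21


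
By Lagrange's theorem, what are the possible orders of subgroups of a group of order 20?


Lagrange's theorem: |H| divides |G|
|G| = 20
Divisors of 20: 1, 2, 4, 5, 10, 20

Possible subgroup orders: {1, 2, 4, 5, 10, 20}


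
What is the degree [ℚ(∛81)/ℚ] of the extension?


∛81 has minimal polynomial x³ - 81 (irreducible over ℚ since 81 is not a perfect cube)

[ℚ(∛81)/ℚ] = 3


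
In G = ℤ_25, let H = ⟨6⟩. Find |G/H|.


|⟨6⟩| = n / gcd(6, 25) = 25 / 1 = 25
H is normal (ℤ_25 is abelian).
|G/H| = |G| / |H| = 25 / 25 = 1

|G/H| = 1


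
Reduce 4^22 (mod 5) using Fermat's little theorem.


Fermat's little theorem: if p is prime and gcd(a,p)=1, then a^(p-1) ≡ 1 (mod p)
p = 5 is prime, gcd(4,5) = 1
Reduce exponent: 22 mod 4 = 2
So 4^22 ≡ 4^2 (mod 5)
4^2 mod 5 = 1

4^22 ≡ 1 (mod 5)


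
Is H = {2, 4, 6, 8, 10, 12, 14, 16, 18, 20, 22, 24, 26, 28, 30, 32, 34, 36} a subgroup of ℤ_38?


Subgroup test for H = {2, 4, 6, 8, 10, 12, 14, 16, 18, 20, 22, 24, 26, 28, 30, 32, 34, 36} in (ℤ_38, +):
(1) 0 ∈ H? No
(2) Closure: for all a,b ∈ H, (a+b) mod 38 ∈ H? No  [counterexample: 2 + 36 = 0 ∉ H]
(3) Inverses: for all a ∈ H, -a mod 38 ∈ H? Yes

No, H is not a subgroup of ℤ_38


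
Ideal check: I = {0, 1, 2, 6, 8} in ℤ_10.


Check ideal conditions for I = {0, 1, 2, 6, 8} in ℤ_10:
(1) I is an additive subgroup? No
(2) For r ∈ ℤ_10 and a ∈ I: r·a ∈ I? No  [counterexample: r=2, a=2, r·a mod 10 = 4 ∉ I]

No, I is not an ideal of ℤ_10


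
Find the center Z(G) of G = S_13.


Z(G) = {g ∈ G | gx = xg for all x ∈ G}
S_n is non-abelian for n ≥ 3; Z(S_13) is trivial

Z(S_13) = {e}


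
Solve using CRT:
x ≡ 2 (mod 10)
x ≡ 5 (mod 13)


m₁ = 10, m₂ = 13, gcd = 1, so CRT applies. M = m₁·m₂ = 130
Let M₁ = M/m₁ = 13, M₂ = M/m₂ = 10
Find y₁ ≡ M₁⁻¹ (mod m₁): 13⁻¹ ≡ 7 (mod 10)
Find y₂ ≡ M₂⁻¹ (mod m₂): 10⁻¹ ≡ 4 (mod 13)
x = a₁·M₁·y₁ + a₂·M₂·y₂ = 2·13·7 + 5·10·4 = 382
Reduce mod 130: x ≡ 122
Check: 122 mod 10 = 2 ✓, 122 mod 13 = 5 ✓

x ≡ 122 (mod 130)


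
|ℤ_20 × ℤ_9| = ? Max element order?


|ℤ_20 × ℤ_9| = 20 × 9 = 180
Max element order = lcm(20,9) = 180
Cyclic? Yes (gcd=1)

|ℤ_20×ℤ_9| = 180, max element order = 180


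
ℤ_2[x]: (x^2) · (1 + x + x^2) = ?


Expand and collect like terms; reduce coefficients mod 2:
x^0: 0·1 = 0 ≡ 0 (mod 2)
x^1: 0·1 + 0·1 = 0 ≡ 0 (mod 2)
x^2: 0·1 + 0·1 + 1·1 = 1 ≡ 1 (mod 2)
x^3: 0·1 + 1·1 = 1 ≡ 1 (mod 2)
x^4: 1·1 = 1 ≡ 1 (mod 2)
Result: x^2 + x^3 + x^4

f · g = x^2 + x^3 + x^4


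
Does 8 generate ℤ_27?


g generates ℤ_n iff gcd(g, n) = 1
gcd(8, 27) = 1
Since gcd = 1, 8 is a generator.

Yes, 8 generates ℤ_27


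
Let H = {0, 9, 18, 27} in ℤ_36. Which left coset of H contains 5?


5 + H = {5 + h (mod 36) : h ∈ H}
5+0=5, 5+9=14, 5+18=23, 5+27=32

5 + H = {5, 14, 23, 32}


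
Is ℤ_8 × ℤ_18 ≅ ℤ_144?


Comparing ℤ_8 × ℤ_18 and ℤ_144:
gcd(8,18) = 2 ≠ 1. Max element order in ℤ_8×ℤ_18 is lcm(8,18) = 72 < 144, so it has no element of order 144

No, ℤ_8 × ℤ_18 ≇ ℤ_144


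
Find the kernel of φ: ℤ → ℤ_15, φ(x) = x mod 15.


Kernel = preimage of identity
ker(φ) = {x ∈ ℤ : x ≡ 0 (mod 15)} = 15ℤ = {0, ±15, ±30, ...}

ker(φ) = 15ℤ


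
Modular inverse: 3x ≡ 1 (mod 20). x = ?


Use the extended Euclidean algorithm to write 1 = 3·s + 20·t; then s mod 20 is the inverse.
Euclidean algorithm:
  3 = 0·20 + 3
  20 = 6·3 + 2
  3 = 1·2 + 1
  2 = 2·1 + 0
gcd(3,20) = 1
Back-substitution gives: 3·(7) + 20·(-1) = 1
So 3⁻¹ ≡ 7 ≡ 7 (mod 20)
Check: 3 × 7 = 21 ≡ 1 (mod 20) ✓

3⁻¹ ≡ 7 (mod 20)


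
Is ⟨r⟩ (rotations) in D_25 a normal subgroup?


H = ⟨r⟩ (rotations) in D_25
The rotation subgroup ⟨r⟩ has index 2 in D_25, so it is normal

Yes, normal subgroup


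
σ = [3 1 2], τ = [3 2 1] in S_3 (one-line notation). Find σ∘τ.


σ∘τ: apply τ first, then σ
1 →τ 3 →σ 2
2 →τ 2 →σ 1
3 →τ 1 →σ 3

σ∘τ = [2 1 3]


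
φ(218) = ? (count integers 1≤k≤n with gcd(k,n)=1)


Factor n: 218 = 2 × 109
φ(n) = n · ∏(1 - 1/p) over distinct primes p | n
φ(218) = 218 · (1 - 1/2) · (1 - 1/109) = 108

φ(218) = 108


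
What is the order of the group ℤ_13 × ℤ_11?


|A × B| = |A| · |B|
|ℤ_13 × ℤ_11| = 13 × 11 = 143

|ℤ_13 × ℤ_11| = 143


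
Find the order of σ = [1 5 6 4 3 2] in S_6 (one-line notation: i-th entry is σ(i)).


Cycle decomposition: (2 5 3 6)
Cycle lengths: 4
Order = lcm(4) = 4

ord(σ) = 4


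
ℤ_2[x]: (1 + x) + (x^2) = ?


Add coefficients mod 2:
x^0: 1 + 0 = 1 (mod 2)
x^1: 1 + 0 = 1 (mod 2)
x^2: 0 + 1 = 1 (mod 2)
Result: 1 + x + x^2

f + g = 1 + x + x^2


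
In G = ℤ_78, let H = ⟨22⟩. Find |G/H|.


|⟨22⟩| = n / gcd(22, 78) = 78 / 2 = 39
H is normal (ℤ_78 is abelian).
|G/H| = |G| / |H| = 78 / 39 = 2

|G/H| = 2


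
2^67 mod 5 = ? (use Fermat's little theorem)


Fermat's little theorem: if p is prime and gcd(a,p)=1, then a^(p-1) ≡ 1 (mod p)
p = 5 is prime, gcd(2,5) = 1
Reduce exponent: 67 mod 4 = 3
So 2^67 ≡ 2^3 (mod 5)
2^3 mod 5 = 3

2^67 ≡ 3 (mod 5)


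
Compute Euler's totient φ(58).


Factor n: 58 = 2 × 29
φ(n) = n · ∏(1 - 1/p) over distinct primes p | n
φ(58) = 58 · (1 - 1/2) · (1 - 1/29) = 28

φ(58) = 28


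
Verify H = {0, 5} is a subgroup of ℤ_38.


Subgroup test for H = {0, 5} in (ℤ_38, +):
(1) 0 ∈ H? Yes
(2) Closure: for all a,b ∈ H, (a+b) mod 38 ∈ H? No  [counterexample: 5 + 5 = 10 ∉ H]
(3) Inverses: for all a ∈ H, -a mod 38 ∈ H? No

No, H is not a subgroup of ℤ_38


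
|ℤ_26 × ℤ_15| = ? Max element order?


|ℤ_26 × ℤ_15| = 26 × 15 = 390
Max element order = lcm(26,15) = 390
Cyclic? Yes (gcd=1)

|ℤ_26×ℤ_15| = 390, max element order = 390


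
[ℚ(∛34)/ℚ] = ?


∛34 has minimal polynomial x³ - 34 (irreducible over ℚ since 34 is not a perfect cube)

[ℚ(∛34)/ℚ] = 3


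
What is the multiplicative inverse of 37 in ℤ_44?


Use the extended Euclidean algorithm to write 1 = 37·s + 44·t; then s mod 44 is the inverse.
Euclidean algorithm:
  37 = 0·44 + 37
  44 = 1·37 + 7
  37 = 5·7 + 2
  7 = 3·2 + 1
  2 = 2·1 + 0
gcd(37,44) = 1
Back-substitution gives: 37·(-19) + 44·(16) = 1
So 37⁻¹ ≡ -19 ≡ 25 (mod 44)
Check: 37 × 25 = 925 ≡ 1 (mod 44) ✓

37⁻¹ ≡ 25 (mod 44)


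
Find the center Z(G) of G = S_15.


Z(G) = {g ∈ G | gx = xg for all x ∈ G}
S_n is non-abelian for n ≥ 3; Z(S_15) is trivial

Z(S_15) = {e}


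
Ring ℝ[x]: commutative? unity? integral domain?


Polynomial ring over ℝ (an integral domain) is a commutative integral domain with unity 1
Commutative: Yes
Integral domain: Yes
Has unity: Yes

ℝ[x]: Commutative=Yes, Unity=Yes


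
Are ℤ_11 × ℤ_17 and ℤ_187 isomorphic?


Comparing ℤ_11 × ℤ_17 and ℤ_187:
gcd(11,17) = 1, so ℤ_11 × ℤ_17 ≅ ℤ_187 (CRT)

Yes, ℤ_11 × ℤ_17 ≅ ℤ_187


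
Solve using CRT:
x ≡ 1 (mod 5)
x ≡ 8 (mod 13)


m₁ = 5, m₂ = 13, gcd = 1, so CRT applies. M = m₁·m₂ = 65
Let M₁ = M/m₁ = 13, M₂ = M/m₂ = 5
Find y₁ ≡ M₁⁻¹ (mod m₁): 13⁻¹ ≡ 2 (mod 5)
Find y₂ ≡ M₂⁻¹ (mod m₂): 5⁻¹ ≡ 8 (mod 13)
x = a₁·M₁·y₁ + a₂·M₂·y₂ = 1·13·2 + 8·5·8 = 346
Reduce mod 65: x ≡ 21
Check: 21 mod 5 = 1 ✓, 21 mod 13 = 8 ✓

x ≡ 21 (mod 65)


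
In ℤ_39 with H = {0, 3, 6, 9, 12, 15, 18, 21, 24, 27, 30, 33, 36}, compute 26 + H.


26 + H = {26 + h (mod 39) : h ∈ H}
26+0=26, 26+3=29, 26+6=32, 26+9=35, 26+12=38, 26+15=2, 26+18=5, 26+21=8, 26+24=11, 26+27=14, 26+30=17, 26+33=20, 26+36=23
26 + H = {2, 5, 8, 11, 14, 17, 20, 23, 26, 29, 32, 35, 38} = 2 + H

26 + H = {2, 5, 8, 11, 14, 17, 20, 23, 26, 29, 32, 35, 38}


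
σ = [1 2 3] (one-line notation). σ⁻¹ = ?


To find σ⁻¹, swap domain and range:
σ(1) = 1 → σ⁻¹(1) = 1
σ(2) = 2 → σ⁻¹(2) = 2
σ(3) = 3 → σ⁻¹(3) = 3

σ⁻¹ = [1 2 3]


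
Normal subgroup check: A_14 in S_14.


H = A_14 in S_14
A_14 has index 2 in S_14, and every subgroup of index 2 is normal

Yes, normal subgroup


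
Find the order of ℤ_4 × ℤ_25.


|A × B| = |A| · |B|
|ℤ_4 × ℤ_25| = 4 × 25 = 100

|ℤ_4 × ℤ_25| = 100


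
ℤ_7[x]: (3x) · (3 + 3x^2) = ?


Expand and collect like terms; reduce coefficients mod 7:
x^0: 0·3 = 0 ≡ 0 (mod 7)
x^1: 0·0 + 3·3 = 9 ≡ 2 (mod 7)
x^2: 0·3 + 3·0 = 0 ≡ 0 (mod 7)
x^3: 3·3 = 9 ≡ 2 (mod 7)
Result: 2x + 2x^3

f · g = 2x + 2x^3


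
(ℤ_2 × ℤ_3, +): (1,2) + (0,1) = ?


Operation: componentwise addition mod (2, 3)
(1,2) + (0,1) = ((a₁+b₁) mod 2, (a₂+b₂) mod 3) with a = (1,2), b = (0,1)

(1,2) + (0,1) = (1,0)


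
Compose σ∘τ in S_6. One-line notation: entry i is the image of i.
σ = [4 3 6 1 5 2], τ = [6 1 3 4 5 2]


σ∘τ: apply τ first, then σ
1 →τ 6 →σ 2
2 →τ 1 →σ 4
3 →τ 3 →σ 6
4 →τ 4 →σ 1
5 →τ 5 →σ 5
6 →τ 2 →σ 3

σ∘τ = [2 4 6 1 5 3]


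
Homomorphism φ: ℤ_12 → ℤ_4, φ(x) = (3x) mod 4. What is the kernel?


Kernel = preimage of identity
ker(φ) = {x ∈ ℤ_12 : 3x ≡ 0 (mod 4)}. Since 4 | 12, φ is well-defined. The kernel is the cyclic subgroup ⟨4⟩ of ℤ_12 (order 3), i.e. {0, 4, 8}

ker(φ) = {0, 4, 8}


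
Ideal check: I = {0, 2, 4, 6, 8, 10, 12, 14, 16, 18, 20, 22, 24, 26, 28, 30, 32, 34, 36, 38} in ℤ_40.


Check ideal conditions for I = {0, 2, 4, 6, 8, 10, 12, 14, 16, 18, 20, 22, 24, 26, 28, 30, 32, 34, 36, 38} in ℤ_40:
(1) I is an additive subgroup? Yes
(2) For r ∈ ℤ_40 and a ∈ I: r·a ∈ I? Yes

Yes, I is an ideal of ℤ_40


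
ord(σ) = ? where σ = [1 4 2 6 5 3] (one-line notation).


Cycle decomposition: (2 4 6 3)
Cycle lengths: 4
Order = lcm(4) = 4

ord(σ) = 4


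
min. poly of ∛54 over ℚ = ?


∛54 satisfies x³ - 54 = 0, irreducible over ℚ (no rational root; 54 is not a perfect cube)

Minimal polynomial: x³ - 54


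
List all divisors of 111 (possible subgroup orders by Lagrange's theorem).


Lagrange's theorem: |H| divides |G|
|G| = 111
Divisors of 111: 1, 3, 37, 111

Possible subgroup orders: {1, 3, 37, 111}


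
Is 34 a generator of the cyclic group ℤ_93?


g generates ℤ_n iff gcd(g, n) = 1
gcd(34, 93) = 1
Since gcd = 1, 34 is a generator.

Yes, 34 generates ℤ_93


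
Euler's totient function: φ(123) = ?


Factor n: 123 = 3 × 41
φ(n) = n · ∏(1 - 1/p) over distinct primes p | n
φ(123) = 123 · (1 - 1/3) · (1 - 1/41) = 80

φ(123) = 80


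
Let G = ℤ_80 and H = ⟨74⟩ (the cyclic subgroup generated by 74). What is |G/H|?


|⟨74⟩| = n / gcd(74, 80) = 80 / 2 = 40
H is normal (ℤ_80 is abelian).
|G/H| = |G| / |H| = 80 / 40 = 2

|G/H| = 2
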